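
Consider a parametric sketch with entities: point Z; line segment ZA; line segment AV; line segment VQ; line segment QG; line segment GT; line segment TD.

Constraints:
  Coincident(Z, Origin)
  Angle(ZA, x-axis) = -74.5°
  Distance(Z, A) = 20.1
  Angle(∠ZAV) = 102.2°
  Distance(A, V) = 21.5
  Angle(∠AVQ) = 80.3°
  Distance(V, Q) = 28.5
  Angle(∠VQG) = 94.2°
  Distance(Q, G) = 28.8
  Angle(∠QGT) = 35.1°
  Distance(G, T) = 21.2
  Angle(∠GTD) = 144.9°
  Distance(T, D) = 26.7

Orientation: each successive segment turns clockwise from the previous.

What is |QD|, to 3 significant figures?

19.5

∠QGT = 35.1° gives GT at -123° from the x-axis; with |GT| = 21.2, T = (-7.26, -9.22). ∠GTD = 144.9° gives TD at -158° from the x-axis; with |TD| = 26.7, D = (-32.0, -19.3). Then |QD| = |D − Q| = 19.5.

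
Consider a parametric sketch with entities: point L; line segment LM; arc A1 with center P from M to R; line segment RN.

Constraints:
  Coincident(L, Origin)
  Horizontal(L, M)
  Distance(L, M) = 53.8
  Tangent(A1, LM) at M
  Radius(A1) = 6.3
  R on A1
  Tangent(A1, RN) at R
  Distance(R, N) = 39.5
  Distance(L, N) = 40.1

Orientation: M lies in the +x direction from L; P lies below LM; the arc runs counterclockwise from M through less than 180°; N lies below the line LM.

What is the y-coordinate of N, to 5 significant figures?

-32.462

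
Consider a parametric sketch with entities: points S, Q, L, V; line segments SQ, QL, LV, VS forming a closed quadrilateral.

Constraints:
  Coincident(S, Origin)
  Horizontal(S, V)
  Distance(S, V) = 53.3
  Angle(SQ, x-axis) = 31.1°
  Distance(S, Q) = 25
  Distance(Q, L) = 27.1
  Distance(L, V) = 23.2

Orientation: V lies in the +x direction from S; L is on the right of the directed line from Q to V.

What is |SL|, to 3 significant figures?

35.1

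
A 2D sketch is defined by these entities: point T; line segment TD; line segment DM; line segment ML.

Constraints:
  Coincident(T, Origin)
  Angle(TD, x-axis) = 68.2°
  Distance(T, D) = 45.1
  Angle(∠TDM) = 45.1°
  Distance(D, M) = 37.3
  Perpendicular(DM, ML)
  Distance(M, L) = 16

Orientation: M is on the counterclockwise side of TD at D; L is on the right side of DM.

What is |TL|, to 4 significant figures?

48.26

T is at the origin; TD runs at 68.2° with length 45.1, so D = 45.1·(cos 68.2°, sin 68.2°) = (16.75, 41.87). ∠TDM = 45.1°, so DM runs at 68.2° + (180° − 45.1°) = 203.1° from the x-axis; with |DM| = 37.3, M = D + 37.3·(cos 203.1°, sin 203.1°) = (-17.56, 27.24). The perpendicularity gives ML at right angles to DM; with |ML| = 16.0 on the right of DM, L = M + 16.0·(-0.3923, 0.9198) = (-23.84, 41.96). Then |TL| = |L − T| = 48.26.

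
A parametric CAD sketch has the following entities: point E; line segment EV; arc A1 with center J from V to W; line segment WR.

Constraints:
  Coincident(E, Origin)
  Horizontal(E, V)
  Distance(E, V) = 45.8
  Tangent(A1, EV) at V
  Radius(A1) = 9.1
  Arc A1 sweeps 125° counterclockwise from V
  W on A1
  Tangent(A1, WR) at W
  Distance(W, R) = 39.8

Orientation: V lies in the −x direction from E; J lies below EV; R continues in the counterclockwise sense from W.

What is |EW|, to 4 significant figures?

55.15

The tangent condition forces JV to be normal to EV, so J = V + (0, -9.1) = (-45.80, -9.100). On A1, V sits at bearing 90° from J; a 125° counterclockwise sweep puts W at bearing 215°, so W = J + 9.1·(cos 215°, sin 215°) = (-53.25, -14.32). Then |EW| = |W − E| = 55.15.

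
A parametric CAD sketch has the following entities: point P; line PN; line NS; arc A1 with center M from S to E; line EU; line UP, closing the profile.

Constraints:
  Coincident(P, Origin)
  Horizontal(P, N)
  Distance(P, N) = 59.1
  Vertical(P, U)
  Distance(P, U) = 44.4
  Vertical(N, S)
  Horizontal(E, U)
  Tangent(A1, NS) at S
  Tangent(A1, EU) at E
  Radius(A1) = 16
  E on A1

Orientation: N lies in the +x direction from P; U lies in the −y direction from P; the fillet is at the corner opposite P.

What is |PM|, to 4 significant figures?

51.62

P and U share the same x with |PU| = 44.4 and U on the −y side, so U = (0.000, -44.40). The virtual corner opposite P is at (59.10, -44.40). Since A1 is tangent to NS there, MS ⟂ NS and tangency of A1 to EU means the radius ME is perpendicular to EU, with radius 16.0, so the center M sits 16.0 in from both sides at M = (43.10, -28.40). Then |PM| = |M − P| = 51.62.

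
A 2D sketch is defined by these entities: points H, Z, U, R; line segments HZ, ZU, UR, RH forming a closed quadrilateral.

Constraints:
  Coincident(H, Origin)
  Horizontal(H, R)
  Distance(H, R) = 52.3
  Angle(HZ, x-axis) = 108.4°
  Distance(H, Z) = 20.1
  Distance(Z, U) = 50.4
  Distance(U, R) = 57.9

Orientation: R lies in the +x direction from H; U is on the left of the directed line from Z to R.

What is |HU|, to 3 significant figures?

61.6

H is at the origin; H and R share the same y with |HR| = 52.3 and R in +x, so R = (52.3, 0). HZ runs at 108.4° with |HZ| = 20.1, so Z = (-6.34, 19.1). U is determined by |ZU| = 50.4 and |UR| = 57.9 together: it lies at the intersection of circle(Z, 50.4) and circle(R, 57.9). With |ZR| = 61.7, the foot of the radical line on ZR is 24.2 from Z and the perpendicular offset is √(50.4² − 24.2²) = 44.2. Taking the left-of-ZR solution: U = (30.4, 53.6).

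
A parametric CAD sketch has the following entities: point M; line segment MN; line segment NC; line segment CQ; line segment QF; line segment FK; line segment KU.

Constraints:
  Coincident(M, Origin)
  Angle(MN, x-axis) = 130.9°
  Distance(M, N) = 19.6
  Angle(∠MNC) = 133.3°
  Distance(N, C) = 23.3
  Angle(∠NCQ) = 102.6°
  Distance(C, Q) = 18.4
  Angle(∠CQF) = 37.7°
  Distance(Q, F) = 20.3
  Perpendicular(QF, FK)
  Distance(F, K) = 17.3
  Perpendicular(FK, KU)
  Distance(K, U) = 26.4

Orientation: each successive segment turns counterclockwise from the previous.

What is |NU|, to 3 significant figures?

43.9

QF ⟂ FK, so FK runs at 127°; with |FK| = 17.3, K = (-35.2, 24.1). FK is perpendicular to KU, so KU runs at -143°; with |KU| = 26.4, U = (-56.2, 8.08). Then |NU| = |U − N| = 43.9.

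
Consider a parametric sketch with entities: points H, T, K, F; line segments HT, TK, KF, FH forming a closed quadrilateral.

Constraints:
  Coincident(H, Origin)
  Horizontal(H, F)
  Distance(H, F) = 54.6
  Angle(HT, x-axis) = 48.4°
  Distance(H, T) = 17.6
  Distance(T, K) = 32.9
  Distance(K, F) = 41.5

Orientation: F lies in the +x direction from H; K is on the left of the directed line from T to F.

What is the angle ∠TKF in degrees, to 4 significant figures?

73.19°

Checks: |TK| = 32.90 ✓; |KF| = 41.50 ✓.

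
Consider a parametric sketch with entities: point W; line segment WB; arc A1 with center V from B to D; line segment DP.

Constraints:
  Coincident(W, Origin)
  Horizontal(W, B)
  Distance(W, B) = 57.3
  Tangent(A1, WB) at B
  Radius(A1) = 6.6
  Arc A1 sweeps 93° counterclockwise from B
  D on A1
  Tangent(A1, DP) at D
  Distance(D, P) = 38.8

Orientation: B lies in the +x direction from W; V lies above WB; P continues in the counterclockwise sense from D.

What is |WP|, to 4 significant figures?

76.91

W is at the origin; W and B share the same y with |WB| = 57.3 and B on the +x side, so B = (57.30, 0.000). The tangent condition forces VB to be normal to WB, so V = B + (0, 6.6) = (57.30, 6.600). On A1, B sits at bearing -90° from V; a 93° counterclockwise sweep puts D at bearing 3°, so D = V + 6.6·(cos 3°, sin 3°) = (63.89, 6.945). Since A1 is tangent to DP there, VD ⟂ DP, so DP runs along (−sin 3°, cos 3°); with |DP| = 38.8, P = (61.86, 45.69). Then |WP| = |P − W| = 76.91.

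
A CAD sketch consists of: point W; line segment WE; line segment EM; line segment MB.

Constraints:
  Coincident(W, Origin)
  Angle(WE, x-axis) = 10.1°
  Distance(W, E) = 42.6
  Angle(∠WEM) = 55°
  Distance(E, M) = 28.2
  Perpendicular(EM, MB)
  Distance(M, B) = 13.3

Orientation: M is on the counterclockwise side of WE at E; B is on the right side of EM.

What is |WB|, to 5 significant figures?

48.343

W is at the origin; WE runs at 10.1° with length 42.6, so E = 42.6·(cos 10.1°, sin 10.1°) = (41.940, 7.4706). ∠WEM = 55.0°, so EM runs at 10.1° + (180° − 55.0°) = 135.10° from the x-axis; with |EM| = 28.2, M = E + 28.2·(cos 135.10°, sin 135.10°) = (21.965, 27.376). EM is perpendicular to MB; with |MB| = 13.3 on the right of EM, B = M + 13.3·(0.70587, 0.70834) = (31.353, 36.797). Then |WB| = |B − W| = 48.343.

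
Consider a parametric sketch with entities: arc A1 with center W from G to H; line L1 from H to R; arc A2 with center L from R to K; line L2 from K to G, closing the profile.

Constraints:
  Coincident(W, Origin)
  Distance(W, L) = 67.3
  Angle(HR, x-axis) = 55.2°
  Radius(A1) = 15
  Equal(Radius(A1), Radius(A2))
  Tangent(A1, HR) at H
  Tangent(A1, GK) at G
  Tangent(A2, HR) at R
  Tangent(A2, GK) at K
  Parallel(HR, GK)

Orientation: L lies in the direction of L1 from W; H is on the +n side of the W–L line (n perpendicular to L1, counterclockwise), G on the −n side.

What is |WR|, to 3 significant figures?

69.0

The slot axis is L1's direction at 55.2°, so u = (cos 55.2°, sin 55.2°) = (0.571, 0.821) and n = (−sin 55.2°, cos 55.2°) = (-0.821, 0.571). W is at the origin and L lies 67.3 along u from W, so L = 67.3·u = (38.4, 55.3). Tangency of A1 to both parallel lines with radius 15.0 puts H and G at W ± 15.0·n: H = (-12.3, 8.56), G = (12.3, -8.56). Equal radii place R and K the same way about L: R = L + 15.0·n = (26.1, 63.8), K = L − 15.0·n = (50.7, 46.7). Then |WR| = |R − W| = 69.0.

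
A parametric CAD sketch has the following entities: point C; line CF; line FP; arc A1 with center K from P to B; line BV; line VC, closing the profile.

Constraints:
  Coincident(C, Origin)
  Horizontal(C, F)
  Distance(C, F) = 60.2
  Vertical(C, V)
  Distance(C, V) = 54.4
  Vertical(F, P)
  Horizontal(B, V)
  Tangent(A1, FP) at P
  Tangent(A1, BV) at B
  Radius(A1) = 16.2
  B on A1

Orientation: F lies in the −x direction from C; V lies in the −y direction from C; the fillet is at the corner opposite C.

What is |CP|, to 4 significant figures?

71.30

C is at the origin; C and F share the same y with |CF| = 60.2 and F on the −x side, so F = (-60.20, 0.000). CV is vertical with |CV| = 54.4 and V on the −y side, so V = (0.000, -54.40). The virtual corner opposite C is at (-60.20, -54.40). The tangent condition forces KP to be normal to FP and A1 meets BV tangentially, so KB is at right angles to BV, with radius 16.2, so the center K sits 16.2 in from both sides at K = (-44.00, -38.20). That places the tangent points at P = (-60.20, -38.20) on FP and B = (-44.00, -54.40) on BV. Then |CP| = |P − C| = 71.30.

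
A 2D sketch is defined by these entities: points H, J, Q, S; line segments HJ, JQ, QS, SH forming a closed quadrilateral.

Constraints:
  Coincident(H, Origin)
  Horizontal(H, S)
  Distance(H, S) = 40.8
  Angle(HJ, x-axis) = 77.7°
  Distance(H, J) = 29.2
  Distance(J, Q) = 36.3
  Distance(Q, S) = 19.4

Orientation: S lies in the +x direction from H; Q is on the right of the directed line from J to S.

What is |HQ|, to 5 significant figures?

22.270

H is at the origin; H and S share the same y with |HS| = 40.8 and S in +x, so S = (40.8, 0). HJ runs at 77.7° with |HJ| = 29.2, so J = (6.2205, 28.530). Q is determined by |JQ| = 36.3 and |QS| = 19.4 together: it lies at the intersection of circle(J, 36.3) and circle(S, 19.4). With |JS| = 44.830, the foot of the radical line on JS is 32.914 from J and the perpendicular offset is √(36.3² − 32.914²) = 15.309. Taking the right-of-JS solution: Q = (21.866, -4.2256).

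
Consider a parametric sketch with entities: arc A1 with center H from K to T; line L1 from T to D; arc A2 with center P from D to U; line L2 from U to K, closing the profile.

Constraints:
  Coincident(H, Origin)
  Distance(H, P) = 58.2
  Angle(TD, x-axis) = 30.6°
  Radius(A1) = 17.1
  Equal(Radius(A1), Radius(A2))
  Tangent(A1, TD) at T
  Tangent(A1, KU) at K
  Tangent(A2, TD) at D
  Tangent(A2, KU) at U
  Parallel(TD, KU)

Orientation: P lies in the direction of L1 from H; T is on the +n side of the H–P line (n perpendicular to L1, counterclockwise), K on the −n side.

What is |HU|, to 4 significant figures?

60.66

The slot axis is L1's direction at 30.6°, so u = (cos 30.6°, sin 30.6°) = (0.8607, 0.5090) and n = (−sin 30.6°, cos 30.6°) = (-0.5090, 0.8607). H is at the origin and P lies 58.2 along u from H, so P = 58.2·u = (50.10, 29.63). Tangency of A1 to both parallel lines with radius 17.1 puts T and K at H ± 17.1·n: T = (-8.705, 14.72), K = (8.705, -14.72). Equal radii place D and U the same way about P: D = P + 17.1·n = (41.39, 44.34), U = P − 17.1·n = (58.80, 14.91). Then |HU| = |U − H| = 60.66.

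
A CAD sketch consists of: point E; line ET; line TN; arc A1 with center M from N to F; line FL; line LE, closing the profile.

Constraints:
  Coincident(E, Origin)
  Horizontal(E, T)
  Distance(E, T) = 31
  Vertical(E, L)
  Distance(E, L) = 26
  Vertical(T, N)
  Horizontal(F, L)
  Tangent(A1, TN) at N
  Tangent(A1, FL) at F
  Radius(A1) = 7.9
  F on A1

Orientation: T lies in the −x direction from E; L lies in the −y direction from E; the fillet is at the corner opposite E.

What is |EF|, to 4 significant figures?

34.78

E is at the origin; ET is horizontal with |ET| = 31.0 and T on the −x side, so T = (-31.00, 0.000). EL is vertical with |EL| = 26.0 and L on the −y side, so L = (0.000, -26.00). The virtual corner opposite E is at (-31.00, -26.00). Tangency of A1 to TN means the radius MN is perpendicular to TN and the tangent condition forces MF to be normal to FL, with radius 7.9, so the center M sits 7.9 in from both sides at M = (-23.10, -18.10). That places the tangent points at N = (-31.00, -18.10) on TN and F = (-23.10, -26.00) on FL. Then |EF| = |F − E| = 34.78.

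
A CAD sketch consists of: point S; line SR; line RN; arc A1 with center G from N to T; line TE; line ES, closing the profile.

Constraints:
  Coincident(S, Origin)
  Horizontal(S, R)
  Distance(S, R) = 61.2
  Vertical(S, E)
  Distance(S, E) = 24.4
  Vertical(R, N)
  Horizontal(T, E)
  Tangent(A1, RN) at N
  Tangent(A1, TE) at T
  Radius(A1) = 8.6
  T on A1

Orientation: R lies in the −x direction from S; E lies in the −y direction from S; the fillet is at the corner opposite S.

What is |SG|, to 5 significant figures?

54.922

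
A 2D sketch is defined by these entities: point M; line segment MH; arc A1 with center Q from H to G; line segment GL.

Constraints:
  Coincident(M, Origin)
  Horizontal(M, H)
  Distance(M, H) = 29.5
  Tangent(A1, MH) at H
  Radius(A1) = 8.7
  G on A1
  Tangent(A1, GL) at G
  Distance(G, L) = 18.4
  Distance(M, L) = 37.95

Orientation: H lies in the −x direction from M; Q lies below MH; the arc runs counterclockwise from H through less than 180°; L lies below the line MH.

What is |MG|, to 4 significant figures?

38.98

Checks: |QG| = 8.700 ✓; ∠(QG, GL) = 90.00° ✓; |GL| = 18.40 ✓; |ML| = 37.95 ✓.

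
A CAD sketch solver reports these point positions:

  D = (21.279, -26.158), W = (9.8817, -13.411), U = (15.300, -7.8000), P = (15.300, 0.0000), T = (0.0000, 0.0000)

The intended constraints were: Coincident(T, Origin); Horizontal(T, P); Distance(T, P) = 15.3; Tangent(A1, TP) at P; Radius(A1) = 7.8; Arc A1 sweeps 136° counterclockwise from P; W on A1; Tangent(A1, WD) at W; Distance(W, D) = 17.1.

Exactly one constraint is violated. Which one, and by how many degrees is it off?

Tangent(A1, WD) at W — off by 4.20°.

T = (0.00, 0.00) ✓; T.y = 0.00, P.y = 0.00 ✓; |TP| = 15.30 ✓; ∠(UP, PT) = 90.00° ✓; |UP| = 7.800 ✓; bearing(U→W) − bearing(U→P) = 136.0° ✓; |UW| = 7.800 ✓; ∠(UW, WD) = 94.20° ✗; |WD| = 17.10 ✓.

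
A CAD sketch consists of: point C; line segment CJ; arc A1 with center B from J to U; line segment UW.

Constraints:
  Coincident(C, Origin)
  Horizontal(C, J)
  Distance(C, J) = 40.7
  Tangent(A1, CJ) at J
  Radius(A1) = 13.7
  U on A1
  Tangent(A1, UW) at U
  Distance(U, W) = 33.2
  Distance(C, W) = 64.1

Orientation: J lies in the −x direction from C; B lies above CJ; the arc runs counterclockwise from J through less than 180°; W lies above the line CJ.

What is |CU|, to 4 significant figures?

33.79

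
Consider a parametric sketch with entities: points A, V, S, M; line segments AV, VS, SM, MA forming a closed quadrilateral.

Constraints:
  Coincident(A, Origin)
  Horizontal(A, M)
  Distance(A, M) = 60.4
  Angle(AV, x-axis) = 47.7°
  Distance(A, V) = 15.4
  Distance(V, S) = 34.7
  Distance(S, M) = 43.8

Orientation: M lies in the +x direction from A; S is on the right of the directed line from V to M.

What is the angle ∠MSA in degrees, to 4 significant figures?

107.1°

Checks: |VS| = 34.70 ✓; |SM| = 43.80 ✓.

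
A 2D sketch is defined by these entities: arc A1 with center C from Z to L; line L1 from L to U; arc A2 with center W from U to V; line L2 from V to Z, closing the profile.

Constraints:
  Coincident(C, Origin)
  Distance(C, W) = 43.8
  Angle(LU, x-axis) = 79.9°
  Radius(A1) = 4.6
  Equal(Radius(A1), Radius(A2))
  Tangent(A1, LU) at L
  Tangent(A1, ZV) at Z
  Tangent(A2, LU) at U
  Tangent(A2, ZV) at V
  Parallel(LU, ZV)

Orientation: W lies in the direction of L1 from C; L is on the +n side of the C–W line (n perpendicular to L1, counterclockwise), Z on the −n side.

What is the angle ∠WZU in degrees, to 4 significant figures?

5.867°

Tangency of A1 to both parallel lines with radius 4.6 puts L and Z at C ± 4.6·n: L = (-4.529, 0.8067), Z = (4.529, -0.8067). Equal radii place U and V the same way about W: U = W + 4.6·n = (3.152, 43.93), V = W − 4.6·n = (12.21, 42.31). Then cos ∠WZU = ZW·ZU / (|ZW||ZU|), giving 5.867°.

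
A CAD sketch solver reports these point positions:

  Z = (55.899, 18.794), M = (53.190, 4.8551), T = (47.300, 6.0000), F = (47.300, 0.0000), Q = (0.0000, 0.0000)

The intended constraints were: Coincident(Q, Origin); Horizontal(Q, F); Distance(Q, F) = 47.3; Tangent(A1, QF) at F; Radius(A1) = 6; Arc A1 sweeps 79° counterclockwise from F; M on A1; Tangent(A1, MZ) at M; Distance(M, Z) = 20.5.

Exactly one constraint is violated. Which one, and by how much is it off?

Distance(M, Z) = 20.5 — off by 6.30.

Q = (0.00, 0.00) ✓; Q.y = 0.00, F.y = 0.00 ✓; |QF| = 47.30 ✓; ∠(TF, FQ) = 90.00° ✓; |TF| = 6.000 ✓; bearing(T→M) − bearing(T→F) = 79.00° ✓; |TM| = 6.000 ✓; ∠(TM, MZ) = 90.00° ✓; |MZ| = 14.20 ✗.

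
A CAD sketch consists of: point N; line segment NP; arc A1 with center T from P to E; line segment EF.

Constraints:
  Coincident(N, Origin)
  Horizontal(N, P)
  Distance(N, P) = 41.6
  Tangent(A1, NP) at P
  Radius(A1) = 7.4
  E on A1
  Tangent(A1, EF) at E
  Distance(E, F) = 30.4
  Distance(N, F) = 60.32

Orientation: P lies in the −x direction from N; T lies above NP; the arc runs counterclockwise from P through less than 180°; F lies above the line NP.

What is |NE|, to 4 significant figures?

36.27

Checks: |TE| = 7.400 ✓; ∠(TE, EF) = 90.00° ✓; |EF| = 30.40 ✓; |NF| = 60.32 ✓.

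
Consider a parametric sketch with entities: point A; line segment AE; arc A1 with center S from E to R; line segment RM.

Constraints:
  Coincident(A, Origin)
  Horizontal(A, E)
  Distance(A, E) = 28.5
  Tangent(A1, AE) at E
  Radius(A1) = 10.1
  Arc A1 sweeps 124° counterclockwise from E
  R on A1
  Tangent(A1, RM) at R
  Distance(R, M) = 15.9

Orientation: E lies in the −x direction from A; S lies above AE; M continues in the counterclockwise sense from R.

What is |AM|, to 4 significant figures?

40.98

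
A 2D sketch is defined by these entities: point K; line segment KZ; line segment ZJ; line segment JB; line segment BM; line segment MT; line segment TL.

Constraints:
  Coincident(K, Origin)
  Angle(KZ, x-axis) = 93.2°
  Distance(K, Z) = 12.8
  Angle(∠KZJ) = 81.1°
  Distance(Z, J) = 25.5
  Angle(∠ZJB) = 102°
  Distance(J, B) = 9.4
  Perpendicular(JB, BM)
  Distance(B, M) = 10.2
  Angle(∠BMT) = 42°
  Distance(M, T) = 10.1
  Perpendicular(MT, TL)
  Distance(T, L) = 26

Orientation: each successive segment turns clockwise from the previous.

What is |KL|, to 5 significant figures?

42.860

∠BMT = 42.0° gives MT at 48.300° from the x-axis; with |MT| = 10.1, T = (22.271, 7.3259). MT ⟂ TL, so TL runs at -41.700°; with |TL| = 26.0, L = (41.684, -9.9701). Then |KL| = |L − K| = 42.860.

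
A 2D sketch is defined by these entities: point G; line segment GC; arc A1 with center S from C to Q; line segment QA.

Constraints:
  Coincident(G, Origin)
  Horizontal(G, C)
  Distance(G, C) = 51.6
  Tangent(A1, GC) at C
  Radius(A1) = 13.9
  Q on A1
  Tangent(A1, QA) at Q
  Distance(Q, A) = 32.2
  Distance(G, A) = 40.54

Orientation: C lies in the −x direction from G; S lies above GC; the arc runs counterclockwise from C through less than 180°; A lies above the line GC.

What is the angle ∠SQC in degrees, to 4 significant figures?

61.19°

Checks: ∠(SC, CG) = 90.00° ✓; |SC| = 13.90 ✓; |SQ| = 13.90 ✓; ∠(SQ, QA) = 90.00° ✓; |QA| = 32.20 ✓; |GA| = 40.54 ✓.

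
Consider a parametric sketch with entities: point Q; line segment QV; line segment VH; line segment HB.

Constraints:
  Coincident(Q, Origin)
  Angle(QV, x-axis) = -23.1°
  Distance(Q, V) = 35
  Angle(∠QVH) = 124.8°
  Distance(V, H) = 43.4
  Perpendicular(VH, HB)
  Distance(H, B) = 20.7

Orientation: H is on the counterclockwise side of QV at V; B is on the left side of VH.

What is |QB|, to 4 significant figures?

63.88

∠QVH = 124.8°, so VH runs at -23.1° + (180° − 124.8°) = 32.10° from the x-axis; with |VH| = 43.4, H = V + 43.4·(cos 32.10°, sin 32.10°) = (68.96, 9.331). VH is perpendicular to HB; with |HB| = 20.7 on the left of VH, B = H + 20.7·(-0.5314, 0.8471) = (57.96, 26.87). Then |QB| = |B − Q| = 63.88.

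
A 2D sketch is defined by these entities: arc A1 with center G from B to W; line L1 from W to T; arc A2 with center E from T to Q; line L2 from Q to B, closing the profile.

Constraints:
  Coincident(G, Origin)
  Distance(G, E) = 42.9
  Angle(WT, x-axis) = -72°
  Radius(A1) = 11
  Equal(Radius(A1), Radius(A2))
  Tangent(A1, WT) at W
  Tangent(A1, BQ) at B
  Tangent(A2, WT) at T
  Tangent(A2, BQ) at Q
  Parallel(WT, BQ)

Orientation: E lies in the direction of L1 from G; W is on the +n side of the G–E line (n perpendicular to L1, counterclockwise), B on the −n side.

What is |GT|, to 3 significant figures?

44.3

Tangency of A1 to both parallel lines with radius 11.0 puts W and B at G ± 11.0·n: W = (10.5, 3.40), B = (-10.5, -3.40). Equal radii place T and Q the same way about E: T = E + 11.0·n = (23.7, -37.4), Q = E − 11.0·n = (2.80, -44.2). Then |GT| = |T − G| = 44.3.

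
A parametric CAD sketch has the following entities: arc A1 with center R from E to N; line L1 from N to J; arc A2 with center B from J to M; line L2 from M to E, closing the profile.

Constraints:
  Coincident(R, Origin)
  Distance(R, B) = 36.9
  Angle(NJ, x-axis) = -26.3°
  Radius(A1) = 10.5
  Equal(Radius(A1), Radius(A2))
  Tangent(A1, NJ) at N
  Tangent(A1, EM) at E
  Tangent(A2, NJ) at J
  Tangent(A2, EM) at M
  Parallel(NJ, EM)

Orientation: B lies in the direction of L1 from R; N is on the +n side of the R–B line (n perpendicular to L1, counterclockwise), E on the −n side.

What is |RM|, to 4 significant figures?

38.36

The slot axis is L1's direction at -26.3°, so u = (cos -26.3°, sin -26.3°) = (0.8965, -0.4431) and n = (−sin -26.3°, cos -26.3°) = (0.4431, 0.8965). R is at the origin and B lies 36.9 along u from R, so B = 36.9·u = (33.08, -16.35). Tangency of A1 to both parallel lines with radius 10.5 puts N and E at R ± 10.5·n: N = (4.652, 9.413), E = (-4.652, -9.413). Equal radii place J and M the same way about B: J = B + 10.5·n = (37.73, -6.936), M = B − 10.5·n = (28.43, -25.76). Then |RM| = |M − R| = 38.36.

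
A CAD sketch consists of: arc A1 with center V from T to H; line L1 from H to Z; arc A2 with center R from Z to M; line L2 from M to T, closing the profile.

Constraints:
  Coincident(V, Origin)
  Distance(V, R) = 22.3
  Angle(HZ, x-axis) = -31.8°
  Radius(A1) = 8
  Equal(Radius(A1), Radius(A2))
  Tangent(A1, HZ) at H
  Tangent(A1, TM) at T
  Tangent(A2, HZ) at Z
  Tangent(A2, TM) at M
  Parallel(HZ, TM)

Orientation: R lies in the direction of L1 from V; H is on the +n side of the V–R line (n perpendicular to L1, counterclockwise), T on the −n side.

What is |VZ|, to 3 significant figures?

23.7

The slot axis is L1's direction at -31.8°, so u = (cos -31.8°, sin -31.8°) = (0.850, -0.527) and n = (−sin -31.8°, cos -31.8°) = (0.527, 0.850). V is at the origin and R lies 22.3 along u from V, so R = 22.3·u = (19.0, -11.8). Tangency of A1 to both parallel lines with radius 8.0 puts H and T at V ± 8.0·n: H = (4.22, 6.80), T = (-4.22, -6.80). Equal radii place Z and M the same way about R: Z = R + 8.0·n = (23.2, -4.95), M = R − 8.0·n = (14.7, -18.6). Then |VZ| = |Z − V| = 23.7.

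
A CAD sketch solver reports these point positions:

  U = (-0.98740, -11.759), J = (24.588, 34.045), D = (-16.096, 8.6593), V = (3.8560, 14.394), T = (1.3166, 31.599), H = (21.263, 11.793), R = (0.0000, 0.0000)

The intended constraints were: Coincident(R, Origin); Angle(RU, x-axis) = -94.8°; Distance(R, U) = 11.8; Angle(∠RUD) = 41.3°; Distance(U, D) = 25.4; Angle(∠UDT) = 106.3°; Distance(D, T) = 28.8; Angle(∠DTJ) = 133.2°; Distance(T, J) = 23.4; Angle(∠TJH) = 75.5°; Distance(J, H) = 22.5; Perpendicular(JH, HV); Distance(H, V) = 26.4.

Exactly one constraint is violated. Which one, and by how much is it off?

Distance(H, V) = 26.4 — off by 8.80.

R = (0.00, 0.00) ✓; RU at -94.80° ✓; |RU| = 11.80 ✓; ∠RUD = 41.30° ✓; |UD| = 25.40 ✓; ∠UDT = 106.3° ✓; |DT| = 28.80 ✓; ∠DTJ = 133.2° ✓; |TJ| = 23.40 ✓; ∠TJH = 75.50° ✓; |JH| = 22.50 ✓; ∠(JH, HV) = 90.00° ✓; |HV| = 17.60 ✗.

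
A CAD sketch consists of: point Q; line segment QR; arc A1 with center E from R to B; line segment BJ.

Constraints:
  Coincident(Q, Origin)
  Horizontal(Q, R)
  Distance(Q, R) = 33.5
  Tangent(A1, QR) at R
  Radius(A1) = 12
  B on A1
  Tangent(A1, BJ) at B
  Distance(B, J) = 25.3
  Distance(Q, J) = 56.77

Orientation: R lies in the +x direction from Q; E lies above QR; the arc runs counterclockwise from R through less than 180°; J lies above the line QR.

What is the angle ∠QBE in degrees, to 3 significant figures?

7.98°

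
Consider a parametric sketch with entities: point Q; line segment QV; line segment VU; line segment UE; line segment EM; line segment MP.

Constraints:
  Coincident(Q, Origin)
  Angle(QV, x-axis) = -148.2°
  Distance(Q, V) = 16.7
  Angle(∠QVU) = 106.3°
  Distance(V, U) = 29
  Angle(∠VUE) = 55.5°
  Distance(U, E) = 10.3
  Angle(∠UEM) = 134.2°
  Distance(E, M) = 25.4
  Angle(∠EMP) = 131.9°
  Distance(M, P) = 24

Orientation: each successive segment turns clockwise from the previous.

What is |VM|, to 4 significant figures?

12.90

∠VUE = 55.5° gives UE at 13.60° from the x-axis; with |UE| = 10.3, E = (-25.77, 12.99). ∠UEM = 134.2° gives EM at -32.20° from the x-axis; with |EM| = 25.4, M = (-4.274, -0.5461). Then |VM| = |M − V| = 12.90.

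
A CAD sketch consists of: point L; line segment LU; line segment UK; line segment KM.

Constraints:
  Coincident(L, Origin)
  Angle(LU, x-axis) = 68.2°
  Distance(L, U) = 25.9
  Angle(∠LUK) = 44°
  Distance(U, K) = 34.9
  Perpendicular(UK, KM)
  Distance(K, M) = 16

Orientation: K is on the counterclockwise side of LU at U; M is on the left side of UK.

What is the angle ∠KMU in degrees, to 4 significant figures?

65.37°

∠LUK = 44.0°, so UK runs at 68.2° + (180° − 44.0°) = 204.2° from the x-axis; with |UK| = 34.9, K = U + 34.9·(cos 204.2°, sin 204.2°) = (-22.21, 9.741). The perpendicularity gives KM at right angles to UK; with |KM| = 16.0 on the left of UK, M = K + 16.0·(0.4099, -0.9121) = (-15.66, -4.852). Then cos ∠KMU = MK·MU / (|MK||MU|), giving 65.37°.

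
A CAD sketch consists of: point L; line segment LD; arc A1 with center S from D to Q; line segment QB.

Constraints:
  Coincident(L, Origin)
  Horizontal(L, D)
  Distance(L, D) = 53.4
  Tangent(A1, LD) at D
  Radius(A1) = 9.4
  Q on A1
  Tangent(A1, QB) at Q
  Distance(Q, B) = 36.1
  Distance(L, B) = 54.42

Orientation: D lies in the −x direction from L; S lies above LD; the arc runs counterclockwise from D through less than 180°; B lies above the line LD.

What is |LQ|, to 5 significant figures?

44.868

Checks: |SQ| = 9.400 ✓; ∠(SQ, QB) = 90.00° ✓; |QB| = 36.10 ✓; |LB| = 54.42 ✓.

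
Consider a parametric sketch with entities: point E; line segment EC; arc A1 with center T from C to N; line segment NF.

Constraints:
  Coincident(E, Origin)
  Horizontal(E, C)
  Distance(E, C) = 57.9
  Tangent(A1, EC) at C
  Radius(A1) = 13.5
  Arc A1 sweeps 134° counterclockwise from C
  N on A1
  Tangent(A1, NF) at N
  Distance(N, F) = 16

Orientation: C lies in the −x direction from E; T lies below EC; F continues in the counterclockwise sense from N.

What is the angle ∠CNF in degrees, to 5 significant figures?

113.00°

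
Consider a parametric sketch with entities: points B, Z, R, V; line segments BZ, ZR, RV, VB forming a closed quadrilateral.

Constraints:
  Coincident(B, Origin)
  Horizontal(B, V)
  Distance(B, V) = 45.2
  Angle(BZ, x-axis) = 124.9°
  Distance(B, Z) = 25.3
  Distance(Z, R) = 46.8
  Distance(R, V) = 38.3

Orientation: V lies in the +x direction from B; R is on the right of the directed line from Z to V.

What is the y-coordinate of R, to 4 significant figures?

-18.18

B is at the origin; B and V share the same y with |BV| = 45.2 and V in +x, so V = (45.2, 0). BZ runs at 124.9° with |BZ| = 25.3, so Z = (-14.48, 20.75). R is determined by |ZR| = 46.8 and |RV| = 38.3 together: it lies at the intersection of circle(Z, 46.8) and circle(V, 38.3). With |ZV| = 63.18, the foot of the radical line on ZV is 37.31 from Z and the perpendicular offset is √(46.8² − 37.31²) = 28.25. Taking the right-of-ZV solution: R = (11.49, -18.18).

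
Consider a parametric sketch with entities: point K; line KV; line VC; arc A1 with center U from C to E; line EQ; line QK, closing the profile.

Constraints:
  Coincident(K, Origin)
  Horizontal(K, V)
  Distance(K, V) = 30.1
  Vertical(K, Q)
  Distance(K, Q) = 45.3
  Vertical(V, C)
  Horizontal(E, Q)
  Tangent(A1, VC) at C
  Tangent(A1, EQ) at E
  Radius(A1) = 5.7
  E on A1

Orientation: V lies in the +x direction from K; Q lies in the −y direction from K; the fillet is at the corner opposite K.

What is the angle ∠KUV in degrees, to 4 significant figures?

39.83°

K and Q share the same x with |KQ| = 45.3 and Q on the −y side, so Q = (0.000, -45.30). The virtual corner opposite K is at (30.10, -45.30). Tangency of A1 to VC means the radius UC is perpendicular to VC and tangency of A1 to EQ means the radius UE is perpendicular to EQ, with radius 5.7, so the center U sits 5.7 in from both sides at U = (24.40, -39.60). Then cos ∠KUV = UK·UV / (|UK||UV|), giving 39.83°.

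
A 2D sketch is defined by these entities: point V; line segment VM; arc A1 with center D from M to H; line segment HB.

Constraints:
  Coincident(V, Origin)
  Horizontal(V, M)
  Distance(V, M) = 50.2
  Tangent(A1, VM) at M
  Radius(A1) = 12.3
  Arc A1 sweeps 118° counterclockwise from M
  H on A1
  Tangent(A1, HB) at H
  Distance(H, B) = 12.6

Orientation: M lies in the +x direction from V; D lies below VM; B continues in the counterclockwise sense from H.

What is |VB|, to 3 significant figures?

53.9

On A1, M sits at bearing 90° from D; a 118° counterclockwise sweep puts H at bearing 208°, so H = D + 12.3·(cos 208°, sin 208°) = (39.3, -18.1). The tangent condition forces DH to be normal to HB, so HB runs along (−sin 208°, cos 208°); with |HB| = 12.6, B = (45.3, -29.2). Then |VB| = |B − V| = 53.9.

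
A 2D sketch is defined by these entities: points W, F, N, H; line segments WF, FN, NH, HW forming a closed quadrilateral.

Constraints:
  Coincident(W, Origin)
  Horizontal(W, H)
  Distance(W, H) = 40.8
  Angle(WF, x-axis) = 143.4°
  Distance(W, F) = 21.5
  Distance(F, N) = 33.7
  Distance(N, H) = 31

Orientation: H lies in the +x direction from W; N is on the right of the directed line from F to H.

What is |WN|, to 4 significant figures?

12.23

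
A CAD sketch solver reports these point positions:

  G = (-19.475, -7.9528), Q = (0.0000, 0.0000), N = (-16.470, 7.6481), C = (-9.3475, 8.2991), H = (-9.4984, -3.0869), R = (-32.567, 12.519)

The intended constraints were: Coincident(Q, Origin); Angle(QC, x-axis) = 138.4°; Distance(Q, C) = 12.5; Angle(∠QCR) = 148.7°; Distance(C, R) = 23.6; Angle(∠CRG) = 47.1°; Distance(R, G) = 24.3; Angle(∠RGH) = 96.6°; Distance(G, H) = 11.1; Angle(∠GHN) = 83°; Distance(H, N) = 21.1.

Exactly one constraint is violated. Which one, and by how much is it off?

Distance(H, N) = 21.1 — off by 8.30.

Q = (0.00, 0.00) ✓; QC at 138.4° ✓; |QC| = 12.50 ✓; ∠QCR = 148.7° ✓; |CR| = 23.60 ✓; ∠CRG = 47.10° ✓; |RG| = 24.30 ✓; ∠RGH = 96.60° ✓; |GH| = 11.10 ✓; ∠GHN = 83.00° ✓; |HN| = 12.80 ✗.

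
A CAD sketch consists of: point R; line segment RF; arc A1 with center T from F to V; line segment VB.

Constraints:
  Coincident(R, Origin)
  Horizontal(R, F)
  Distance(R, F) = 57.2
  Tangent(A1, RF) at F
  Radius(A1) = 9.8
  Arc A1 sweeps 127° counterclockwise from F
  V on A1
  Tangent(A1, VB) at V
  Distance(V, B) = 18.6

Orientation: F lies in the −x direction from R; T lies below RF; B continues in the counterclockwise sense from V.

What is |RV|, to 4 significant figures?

66.89

The tangent condition forces TF to be normal to RF, so T = F + (0, -9.8) = (-57.20, -9.800). On A1, F sits at bearing 90° from T; a 127° counterclockwise sweep puts V at bearing 217°, so V = T + 9.8·(cos 217°, sin 217°) = (-65.03, -15.70). Then |RV| = |V − R| = 66.89.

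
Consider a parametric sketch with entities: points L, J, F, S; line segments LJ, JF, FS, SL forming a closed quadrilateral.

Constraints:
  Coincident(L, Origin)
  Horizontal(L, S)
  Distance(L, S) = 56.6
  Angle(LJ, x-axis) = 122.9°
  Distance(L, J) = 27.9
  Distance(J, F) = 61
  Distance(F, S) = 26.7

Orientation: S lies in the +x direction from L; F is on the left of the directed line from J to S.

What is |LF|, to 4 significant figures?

51.94

Checks: |JF| = 61.00 ✓; |FS| = 26.70 ✓.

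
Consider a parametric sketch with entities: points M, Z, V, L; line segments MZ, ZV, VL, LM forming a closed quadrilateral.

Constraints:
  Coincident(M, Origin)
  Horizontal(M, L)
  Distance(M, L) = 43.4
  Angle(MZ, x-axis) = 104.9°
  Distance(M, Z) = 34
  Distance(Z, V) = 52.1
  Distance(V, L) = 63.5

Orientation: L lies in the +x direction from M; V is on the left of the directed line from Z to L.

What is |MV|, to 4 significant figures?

71.35

Checks: |ZV| = 52.10 ✓; |VL| = 63.50 ✓.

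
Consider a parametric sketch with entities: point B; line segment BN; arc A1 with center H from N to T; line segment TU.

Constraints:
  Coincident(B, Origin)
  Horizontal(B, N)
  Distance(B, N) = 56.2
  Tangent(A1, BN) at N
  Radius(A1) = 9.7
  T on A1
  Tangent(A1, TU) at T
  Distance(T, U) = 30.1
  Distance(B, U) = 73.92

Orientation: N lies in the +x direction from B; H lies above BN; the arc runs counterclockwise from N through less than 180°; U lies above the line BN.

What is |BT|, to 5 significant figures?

66.727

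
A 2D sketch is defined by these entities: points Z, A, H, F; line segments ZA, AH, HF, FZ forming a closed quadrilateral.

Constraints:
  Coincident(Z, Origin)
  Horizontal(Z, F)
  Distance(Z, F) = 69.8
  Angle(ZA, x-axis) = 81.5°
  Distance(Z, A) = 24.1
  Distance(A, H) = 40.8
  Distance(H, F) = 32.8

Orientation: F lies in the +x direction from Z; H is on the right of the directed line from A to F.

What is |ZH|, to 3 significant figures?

37.0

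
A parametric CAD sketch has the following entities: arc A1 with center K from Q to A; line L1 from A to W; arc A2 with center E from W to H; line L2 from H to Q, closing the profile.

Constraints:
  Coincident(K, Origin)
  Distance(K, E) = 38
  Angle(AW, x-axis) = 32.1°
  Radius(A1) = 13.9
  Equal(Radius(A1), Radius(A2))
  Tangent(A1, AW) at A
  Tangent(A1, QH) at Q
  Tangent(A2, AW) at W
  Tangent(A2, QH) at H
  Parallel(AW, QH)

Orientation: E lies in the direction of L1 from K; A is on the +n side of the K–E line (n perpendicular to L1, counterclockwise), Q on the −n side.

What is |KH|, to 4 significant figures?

40.46

Tangency of A1 to both parallel lines with radius 13.9 puts A and Q at K ± 13.9·n: A = (-7.386, 11.77), Q = (7.386, -11.77). Equal radii place W and H the same way about E: W = E + 13.9·n = (24.80, 31.97), H = E − 13.9·n = (39.58, 8.418). Then |KH| = |H − K| = 40.46.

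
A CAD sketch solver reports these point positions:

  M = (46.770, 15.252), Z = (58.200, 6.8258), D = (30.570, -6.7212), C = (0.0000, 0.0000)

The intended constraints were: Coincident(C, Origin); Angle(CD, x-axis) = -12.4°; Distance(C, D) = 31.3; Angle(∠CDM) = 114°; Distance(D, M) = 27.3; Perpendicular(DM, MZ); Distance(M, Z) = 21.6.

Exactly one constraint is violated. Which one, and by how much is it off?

Distance(M, Z) = 21.6 — off by 7.40.

C = (0.00, 0.00) ✓; CD at -12.40° ✓; |CD| = 31.30 ✓; ∠CDM = 114.0° ✓; |DM| = 27.30 ✓; ∠(DM, MZ) = 90.00° ✓; |MZ| = 14.20 ✗.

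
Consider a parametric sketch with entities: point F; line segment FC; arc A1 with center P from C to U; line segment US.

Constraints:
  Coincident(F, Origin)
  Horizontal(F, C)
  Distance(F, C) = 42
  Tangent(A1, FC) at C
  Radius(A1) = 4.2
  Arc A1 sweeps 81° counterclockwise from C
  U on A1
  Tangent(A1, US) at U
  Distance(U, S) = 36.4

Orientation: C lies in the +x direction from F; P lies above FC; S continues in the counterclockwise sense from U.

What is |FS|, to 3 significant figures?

65.2

F is at the origin; FC is horizontal with |FC| = 42.0 and C on the +x side, so C = (42.0, 0.00). Since A1 is tangent to FC there, PC ⟂ FC, so P = C + (0, 4.2) = (42.0, 4.20). On A1, C sits at bearing -90° from P; an 81° counterclockwise sweep puts U at bearing -9°, so U = P + 4.2·(cos -9°, sin -9°) = (46.1, 3.54). Tangency of A1 to US means the radius PU is perpendicular to US, so US runs along (−sin -9°, cos -9°); with |US| = 36.4, S = (51.8, 39.5). Then |FS| = |S − F| = 65.2.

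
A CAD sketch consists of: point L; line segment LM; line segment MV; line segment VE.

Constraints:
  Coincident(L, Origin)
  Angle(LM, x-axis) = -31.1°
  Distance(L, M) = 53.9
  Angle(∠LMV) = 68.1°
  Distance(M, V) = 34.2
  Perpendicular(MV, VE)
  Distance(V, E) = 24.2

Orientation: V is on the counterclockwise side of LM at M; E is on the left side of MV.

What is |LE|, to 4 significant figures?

29.41

L is at the origin; LM runs at -31.1° with length 53.9, so M = 53.9·(cos -31.1°, sin -31.1°) = (46.15, -27.84). ∠LMV = 68.1°, so MV runs at -31.1° + (180° − 68.1°) = 80.80° from the x-axis; with |MV| = 34.2, V = M + 34.2·(cos 80.80°, sin 80.80°) = (51.62, 5.919). MV ⟂ VE; with |VE| = 24.2 on the left of MV, E = V + 24.2·(-0.9871, 0.1599) = (27.73, 9.788). Then |LE| = |E − L| = 29.41.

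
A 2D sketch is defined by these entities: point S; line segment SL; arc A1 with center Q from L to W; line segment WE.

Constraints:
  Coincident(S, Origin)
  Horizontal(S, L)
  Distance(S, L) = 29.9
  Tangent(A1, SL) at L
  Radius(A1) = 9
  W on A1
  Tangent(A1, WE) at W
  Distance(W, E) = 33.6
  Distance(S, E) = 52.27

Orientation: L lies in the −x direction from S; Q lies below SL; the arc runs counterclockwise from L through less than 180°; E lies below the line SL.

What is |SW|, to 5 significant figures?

40.225

Checks: |QW| = 9.000 ✓; ∠(QW, WE) = 90.00° ✓; |WE| = 33.60 ✓; |SE| = 52.27 ✓.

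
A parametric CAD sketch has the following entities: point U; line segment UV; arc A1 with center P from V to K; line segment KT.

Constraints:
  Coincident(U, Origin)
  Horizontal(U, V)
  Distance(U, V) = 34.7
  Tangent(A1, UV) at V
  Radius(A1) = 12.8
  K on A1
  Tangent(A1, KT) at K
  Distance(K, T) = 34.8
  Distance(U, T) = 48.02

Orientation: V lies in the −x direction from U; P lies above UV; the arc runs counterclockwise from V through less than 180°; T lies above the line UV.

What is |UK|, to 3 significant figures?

24.5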